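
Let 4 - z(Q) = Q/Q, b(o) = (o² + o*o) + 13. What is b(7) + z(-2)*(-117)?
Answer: -240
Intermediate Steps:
b(o) = 13 + 2*o² (b(o) = (o² + o²) + 13 = 2*o² + 13 = 13 + 2*o²)
z(Q) = 3 (z(Q) = 4 - Q/Q = 4 - 1*1 = 4 - 1 = 3)
b(7) + z(-2)*(-117) = (13 + 2*7²) + 3*(-117) = (13 + 2*49) - 351 = (13 + 98) - 351 = 111 - 351 = -240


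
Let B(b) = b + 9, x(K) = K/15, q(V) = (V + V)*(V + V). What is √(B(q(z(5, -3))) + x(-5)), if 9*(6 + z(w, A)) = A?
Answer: √1522/3 ≈ 13.004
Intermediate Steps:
z(w, A) = -6 + A/9
q(V) = 4*V² (q(V) = (2*V)*(2*V) = 4*V²)
x(K) = K/15 (x(K) = K*(1/15) = K/15)
B(b) = 9 + b
√(B(q(z(5, -3))) + x(-5)) = √((9 + 4*(-6 + (⅑)*(-3))²) + (1/15)*(-5)) = √((9 + 4*(-6 - ⅓)²) - ⅓) = √((9 + 4*(-19/3)²) - ⅓) = √((9 + 4*(361/9)) - ⅓) = √((9 + 1444/9) - ⅓) = √(1525/9 - ⅓) = √(1522/9) = √1522/3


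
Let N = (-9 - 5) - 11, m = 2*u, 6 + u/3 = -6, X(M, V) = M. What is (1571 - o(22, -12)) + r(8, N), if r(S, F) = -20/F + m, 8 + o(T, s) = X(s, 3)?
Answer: 7599/5 ≈ 1519.8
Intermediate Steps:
o(T, s) = -8 + s
u = -36 (u = -18 + 3*(-6) = -18 - 18 = -36)
m = -72 (m = 2*(-36) = -72)
N = -25 (N = -14 - 11 = -25)
r(S, F) = -72 - 20/F (r(S, F) = -20/F - 72 = -72 - 20/F)
(1571 - o(22, -12)) + r(8, N) = (1571 - (-8 - 12)) + (-72 - 20/(-25)) = (1571 - 1*(-20)) + (-72 - 20*(-1/25)) = (1571 + 20) + (-72 + ⅘) = 1591 - 356/5 = 7599/5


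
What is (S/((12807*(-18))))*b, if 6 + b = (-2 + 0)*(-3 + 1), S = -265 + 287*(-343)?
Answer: -32902/38421 ≈ -0.85635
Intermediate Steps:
S = -98706 (S = -265 - 98441 = -98706)
b = -2 (b = -6 + (-2 + 0)*(-3 + 1) = -6 - 2*(-2) = -6 + 4 = -2)
(S/((12807*(-18))))*b = -98706/(12807*(-18))*(-2) = -98706/(-230526)*(-2) = -98706*(-1/230526)*(-2) = (16451/38421)*(-2) = -32902/38421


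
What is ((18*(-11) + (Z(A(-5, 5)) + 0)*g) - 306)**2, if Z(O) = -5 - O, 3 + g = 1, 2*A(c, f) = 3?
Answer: 241081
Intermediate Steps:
A(c, f) = 3/2 (A(c, f) = (1/2)*3 = 3/2)
g = -2 (g = -3 + 1 = -2)
((18*(-11) + (Z(A(-5, 5)) + 0)*g) - 306)**2 = ((18*(-11) + ((-5 - 1*3/2) + 0)*(-2)) - 306)**2 = ((-198 + ((-5 - 3/2) + 0)*(-2)) - 306)**2 = ((-198 + (-13/2 + 0)*(-2)) - 306)**2 = ((-198 - 13/2*(-2)) - 306)**2 = ((-198 + 13) - 306)**2 = (-185 - 306)**2 = (-491)**2 = 241081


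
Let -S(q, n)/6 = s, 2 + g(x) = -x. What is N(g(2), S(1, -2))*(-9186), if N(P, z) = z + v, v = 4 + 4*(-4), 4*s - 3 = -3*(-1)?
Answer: 192906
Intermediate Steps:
s = 3/2 (s = ¾ + (-3*(-1))/4 = ¾ + (-1*(-3))/4 = ¾ + (¼)*3 = ¾ + ¾ = 3/2 ≈ 1.5000)
g(x) = -2 - x
v = -12 (v = 4 - 16 = -12)
S(q, n) = -9 (S(q, n) = -6*3/2 = -9)
N(P, z) = -12 + z (N(P, z) = z - 12 = -12 + z)
N(g(2), S(1, -2))*(-9186) = (-12 - 9)*(-9186) = -21*(-9186) = 192906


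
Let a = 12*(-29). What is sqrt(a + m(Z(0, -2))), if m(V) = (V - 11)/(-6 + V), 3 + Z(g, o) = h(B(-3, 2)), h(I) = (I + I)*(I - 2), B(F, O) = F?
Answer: 2*I*sqrt(38283)/21 ≈ 18.634*I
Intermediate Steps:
h(I) = 2*I*(-2 + I) (h(I) = (2*I)*(-2 + I) = 2*I*(-2 + I))
Z(g, o) = 27 (Z(g, o) = -3 + 2*(-3)*(-2 - 3) = -3 + 2*(-3)*(-5) = -3 + 30 = 27)
a = -348
m(V) = (-11 + V)/(-6 + V)
sqrt(a + m(Z(0, -2))) = sqrt(-348 + (-11 + 27)/(-6 + 27)) = sqrt(-348 + 16/21) = sqrt(-7292/21) = 2*I*sqrt(38283)/21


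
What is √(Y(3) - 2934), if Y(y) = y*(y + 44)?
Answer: 7*I*√57 ≈ 52.849*I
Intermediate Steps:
Y(y) = y*(44 + y)
√(Y(3) - 2934) = √(3*(44 + 3) - 2934) = √(3*47 - 2934) = √(141 - 2934) = √(-2793) = 7*I*√57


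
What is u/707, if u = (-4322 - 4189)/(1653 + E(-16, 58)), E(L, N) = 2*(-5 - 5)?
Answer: -8511/1154531 ≈ -0.0073718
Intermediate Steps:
E(L, N) = -20 (E(L, N) = 2*(-10) = -20)
u = -8511/1633 (u = (-4322 - 4189)/(1653 - 20) = -8511/1633 ≈ -5.2119)
u/707 = -8511/1633/707 = -8511/1633*1/707 = -8511/1154531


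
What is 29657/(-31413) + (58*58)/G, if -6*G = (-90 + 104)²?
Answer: -159963191/1539237 ≈ -103.92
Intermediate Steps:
G = -98/3 (G = -(-90 + 104)²/6 = -⅙*14² = -⅙*196 = -98/3 ≈ -32.667)
29657/(-31413) + (58*58)/G = 29657/(-31413) + (58*58)/(-98/3) = 29657*(-1/31413) + 3364*(-3/98) = -29657/31413 - 5046/49 = -159963191/1539237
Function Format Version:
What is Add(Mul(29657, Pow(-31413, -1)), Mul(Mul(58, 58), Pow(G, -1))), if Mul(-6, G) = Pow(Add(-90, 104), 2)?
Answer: Rational(-159963191, 1539237) ≈ -103.92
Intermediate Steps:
G = Rational(-98, 3) (G = Mul(Rational(-1, 6), Pow(Add(-90, 104), 2)) = Mul(Rational(-1, 6), Pow(14, 2)) = Mul(Rational(-1, 6), 196) = Rational(-98, 3) ≈ -32.667)
Add(Mul(29657, Pow(-31413, -1)), Mul(Mul(58, 58), Pow(G, -1))) = Add(Mul(29657, Pow(-31413, -1)), Mul(Mul(58, 58), Pow(Rational(-98, 3), -1))) = Add(Mul(29657, Rational(-1, 31413)), Mul(3364, Rational(-3, 98))) = Add(Rational(-29657, 31413), Rational(-5046, 49)) = Rational(-159963191, 1539237)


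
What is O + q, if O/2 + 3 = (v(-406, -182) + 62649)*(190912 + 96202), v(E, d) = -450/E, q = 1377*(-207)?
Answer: 7302957761481/203 ≈ 3.5975e+10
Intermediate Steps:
q = -285039
O = 7303015624398/203 (O = -6 + 2*((-450/(-406) + 62649)*(190912 + 96202)) = -6 + 2*((-450*(-1/406) + 62649)*287114) = -6 + 2*((225/203 + 62649)*287114) = -6 + 2*((12717972/203)*287114) = -6 + 2*(3651507812808/203) = -6 + 7303015625616/203 = 7303015624398/203 ≈ 3.5975e+10)
O + q = 7303015624398/203 - 285039 = 7302957761481/203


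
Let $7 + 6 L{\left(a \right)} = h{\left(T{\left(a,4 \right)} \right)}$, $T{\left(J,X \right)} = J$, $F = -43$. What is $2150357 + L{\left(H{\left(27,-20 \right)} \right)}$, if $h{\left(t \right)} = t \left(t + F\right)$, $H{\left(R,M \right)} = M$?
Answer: $\frac{12903395}{6} \approx 2.1506 \cdot 10^{6}$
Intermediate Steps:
$h{\left(t \right)} = t \left(-43 + t\right)$ ($h{\left(t \right)} = t \left(t - 43\right) = t \left(-43 + t\right)$)
$L{\left(a \right)} = - \frac{7}{6} + \frac{a \left(-43 + a\right)}{6}$
$2150357 + L{\left(H{\left(27,-20 \right)} \right)} = 2150357 - \left(\frac{7}{6} + \frac{10 \left(-43 - 20\right)}{3}\right) = 2150357 - \left(\frac{7}{6} + \frac{10}{3} \left(-63\right)\right) = 2150357 + \left(- \frac{7}{6} + 210\right) = 2150357 + \frac{1253}{6} = \frac{12903395}{6}$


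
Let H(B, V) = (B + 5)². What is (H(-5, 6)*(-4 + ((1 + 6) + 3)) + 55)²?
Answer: 3025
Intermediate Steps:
H(B, V) = (5 + B)²
(H(-5, 6)*(-4 + ((1 + 6) + 3)) + 55)² = ((5 - 5)²*(-4 + ((1 + 6) + 3)) + 55)² = (0²*(-4 + (7 + 3)) + 55)² = (0*(-4 + 10) + 55)² = (0*6 + 55)² = (0 + 55)² = 55² = 3025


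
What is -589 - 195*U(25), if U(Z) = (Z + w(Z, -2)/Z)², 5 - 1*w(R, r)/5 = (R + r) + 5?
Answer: -408701/5 ≈ -81740.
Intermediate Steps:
w(R, r) = -5*R - 5*r (w(R, r) = 25 - 5*((R + r) + 5) = 25 - 5*(5 + R + r) = 25 + (-25 - 5*R - 5*r) = -5*R - 5*r)
U(Z) = (Z + (10 - 5*Z)/Z)² (U(Z) = (Z + (-5*Z - 5*(-2))/Z)² = (Z + (-5*Z + 10)/Z)² = (Z + (10 - 5*Z)/Z)²)
-589 - 195*U(25) = -589 - 195*(10 + 25² - 5*25)²/25² = -589 - 39*(10 + 625 - 125)²/125 = -589 - 39*510²/125 = -589 - 39*260100/125 = -589 - 195*10404/25 = -589 - 405756/5 = -408701/5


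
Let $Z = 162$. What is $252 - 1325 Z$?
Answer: $-214398$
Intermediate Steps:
$252 - 1325 Z = 252 - 214650 = -214398$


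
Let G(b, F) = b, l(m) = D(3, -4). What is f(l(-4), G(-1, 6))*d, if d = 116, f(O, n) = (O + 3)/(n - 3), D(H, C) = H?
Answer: -174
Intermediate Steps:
l(m) = 3
f(O, n) = (3 + O)/(-3 + n)
f(l(-4), G(-1, 6))*d = ((3 + 3)/(-3 - 1))*116 = (6/(-4))*116 = -¼*6*116 = -3/2*116 = -174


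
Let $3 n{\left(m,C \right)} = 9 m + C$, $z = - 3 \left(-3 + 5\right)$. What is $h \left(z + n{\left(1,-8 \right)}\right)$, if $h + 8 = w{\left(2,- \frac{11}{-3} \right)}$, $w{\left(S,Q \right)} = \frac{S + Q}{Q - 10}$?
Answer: $\frac{2873}{57} \approx 50.404$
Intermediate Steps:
$w{\left(S,Q \right)} = \frac{Q + S}{-10 + Q}$
$z = -6$ ($z = \left(-3\right) 2 = -6$)
$h = - \frac{169}{19}$ ($h = -8 + \frac{- \frac{11}{-3} + 2}{-10 - \frac{11}{-3}} = -8 + \frac{\left(-11\right) \left(- \frac{1}{3}\right) + 2}{-10 - - \frac{11}{3}} = -8 + \frac{\frac{11}{3} + 2}{-10 + \frac{11}{3}} = -8 + \frac{1}{- \frac{19}{3}} \cdot \frac{17}{3} = -8 - \frac{17}{19} = - \frac{169}{19} \approx -8.8947$)
$n{\left(m,C \right)} = 3 m + \frac{C}{3}$ ($n{\left(m,C \right)} = \frac{9 m + C}{3} = \frac{C + 9 m}{3} = 3 m + \frac{C}{3}$)
$h \left(z + n{\left(1,-8 \right)}\right) = - \frac{169 \left(-6 + \left(3 \cdot 1 + \frac{1}{3} \left(-8\right)\right)\right)}{19} = - \frac{169 \left(-6 + \left(3 - \frac{8}{3}\right)\right)}{19} = - \frac{169 \left(-6 + \frac{1}{3}\right)}{19} = \left(- \frac{169}{19}\right) \left(- \frac{17}{3}\right) = \frac{2873}{57}$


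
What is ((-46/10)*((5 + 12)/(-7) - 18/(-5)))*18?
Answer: -16974/175 ≈ -96.994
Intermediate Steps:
((-46/10)*((5 + 12)/(-7) - 18/(-5)))*18 = ((-46*⅒)*(17*(-⅐) - 18*(-⅕)))*18 = -23*(-17/7 + 18/5)/5*18 = -23/5*41/35*18 = -943/175*18 = -16974/175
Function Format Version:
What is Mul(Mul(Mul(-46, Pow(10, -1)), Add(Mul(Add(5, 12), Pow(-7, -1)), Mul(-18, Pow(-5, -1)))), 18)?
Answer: Rational(-16974, 175) ≈ -96.994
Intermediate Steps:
Mul(Mul(Mul(-46, Pow(10, -1)), Add(Mul(Add(5, 12), Pow(-7, -1)), Mul(-18, Pow(-5, -1)))), 18) = Mul(Mul(Mul(-46, Rational(1, 10)), Add(Mul(17, Rational(-1, 7)), Mul(-18, Rational(-1, 5)))), 18) = Mul(Mul(Rational(-23, 5), Add(Rational(-17, 7), Rational(18, 5))), 18) = Mul(Mul(Rational(-23, 5), Rational(41, 35)), 18) = Mul(Rational(-943, 175), 18) = Rational(-16974, 175)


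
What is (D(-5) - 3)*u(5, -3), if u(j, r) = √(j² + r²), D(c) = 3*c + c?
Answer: -23*√34 ≈ -134.11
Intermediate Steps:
D(c) = 4*c
(D(-5) - 3)*u(5, -3) = (4*(-5) - 3)*√(5² + (-3)²) = (-20 - 3)*√(25 + 9) = -23*√34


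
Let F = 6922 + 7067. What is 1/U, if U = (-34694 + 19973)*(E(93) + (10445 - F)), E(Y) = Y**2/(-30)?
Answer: 10/564152883 ≈ 1.7726e-8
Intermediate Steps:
E(Y) = -Y**2/30 (E(Y) = Y**2*(-1/30) = -Y**2/30)
F = 13989
U = 564152883/10 (U = (-34694 + 19973)*(-1/30*93**2 + (10445 - 1*13989)) = -14721*(-1/30*8649 + (10445 - 13989)) = -14721*(-2883/10 - 3544) = -14721*(-38323/10) = 564152883/10 ≈ 5.6415e+7)
1/U = 1/(564152883/10) = 10/564152883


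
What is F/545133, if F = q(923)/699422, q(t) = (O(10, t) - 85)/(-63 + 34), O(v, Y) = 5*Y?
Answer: -755/1842843730109 ≈ -4.0969e-10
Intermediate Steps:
q(t) = 85/29 - 5*t/29 (q(t) = (5*t - 85)/(-63 + 34) = (-85 + 5*t)/(-29) = (-85 + 5*t)*(-1/29) = 85/29 - 5*t/29)
F = -2265/10141619 (F = (85/29 - 5/29*923)/699422 = (85/29 - 4615/29)*(1/699422) = -4530/29*1/699422 = -2265/10141619 ≈ -0.00022334)
F/545133 = -2265/10141619/545133 = -2265/10141619*1/545133 = -755/1842843730109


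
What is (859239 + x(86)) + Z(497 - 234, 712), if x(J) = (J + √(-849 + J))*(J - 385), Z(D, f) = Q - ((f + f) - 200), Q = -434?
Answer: 831867 - 299*I*√763 ≈ 8.3187e+5 - 8259.1*I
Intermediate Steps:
Z(D, f) = -234 - 2*f (Z(D, f) = -434 - ((f + f) - 200) = -434 - (2*f - 200) = -434 - (-200 + 2*f) = -434 + (200 - 2*f) = -234 - 2*f)
x(J) = (-385 + J)*(J + √(-849 + J)) (x(J) = (J + √(-849 + J))*(-385 + J) = (-385 + J)*(J + √(-849 + J)))
(859239 + x(86)) + Z(497 - 234, 712) = (859239 + (86² - 385*86 - 385*√(-849 + 86) + 86*√(-849 + 86))) + (-234 - 2*712) = (859239 + (7396 - 33110 - 385*I*√763 + 86*√(-763))) + (-234 - 1424) = (859239 + (7396 - 33110 - 385*I*√763 + 86*(I*√763))) - 1658 = (859239 + (7396 - 33110 - 385*I*√763 + 86*I*√763)) - 1658 = (859239 + (-25714 - 299*I*√763)) - 1658 = (833525 - 299*I*√763) - 1658 = 831867 - 299*I*√763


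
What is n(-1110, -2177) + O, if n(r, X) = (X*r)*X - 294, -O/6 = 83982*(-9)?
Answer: -5256120456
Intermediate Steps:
O = 4535028 (O = -503892*(-9) = -6*(-755838) = 4535028)
n(r, X) = -294 + r*X**2 (n(r, X) = r*X**2 - 294 = -294 + r*X**2)
n(-1110, -2177) + O = (-294 - 1110*(-2177)**2) + 4535028 = (-294 - 1110*4739329) + 4535028 = (-294 - 5260655190) + 4535028 = -5260655484 + 4535028 = -5256120456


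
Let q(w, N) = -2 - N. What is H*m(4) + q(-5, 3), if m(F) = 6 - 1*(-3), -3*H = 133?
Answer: -404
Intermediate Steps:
H = -133/3 (H = -⅓*133 = -133/3 ≈ -44.333)
m(F) = 9 (m(F) = 6 + 3 = 9)
H*m(4) + q(-5, 3) = -133/3*9 + (-2 - 1*3) = -399 + (-2 - 3) = -399 - 5 = -404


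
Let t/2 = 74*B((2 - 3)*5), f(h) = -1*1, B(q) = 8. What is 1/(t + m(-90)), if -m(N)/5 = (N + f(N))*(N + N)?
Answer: -1/80716 ≈ -1.2389e-5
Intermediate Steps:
f(h) = -1
t = 1184 (t = 2*(74*8) = 2*592 = 1184)
m(N) = -10*N*(-1 + N) (m(N) = -5*(N - 1)*(N + N) = -5*(-1 + N)*2*N = -10*N*(-1 + N))
1/(t + m(-90)) = 1/(1184 + 10*(-90)*(1 - 1*(-90))) = 1/(1184 + 10*(-90)*(1 + 90)) = 1/(1184 + 10*(-90)*91) = 1/(1184 - 81900) = 1/(-80716) = -1/80716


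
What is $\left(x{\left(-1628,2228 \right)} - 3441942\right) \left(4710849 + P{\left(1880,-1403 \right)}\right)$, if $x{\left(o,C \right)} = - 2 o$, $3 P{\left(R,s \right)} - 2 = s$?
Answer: $-16197524638052$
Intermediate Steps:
$P{\left(R,s \right)} = \frac{2}{3} + \frac{s}{3}$
$\left(x{\left(-1628,2228 \right)} - 3441942\right) \left(4710849 + P{\left(1880,-1403 \right)}\right) = \left(\left(-2\right) \left(-1628\right) - 3441942\right) \left(4710849 + \left(\frac{2}{3} + \frac{1}{3} \left(-1403\right)\right)\right) = \left(3256 - 3441942\right) \left(4710849 + \left(\frac{2}{3} - \frac{1403}{3}\right)\right) = - 3438686 \left(4710849 - 467\right) = \left(-3438686\right) 4710382 = -16197524638052$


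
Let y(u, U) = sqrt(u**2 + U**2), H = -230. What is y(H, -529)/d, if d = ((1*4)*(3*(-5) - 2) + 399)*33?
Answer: 23*sqrt(629)/10923 ≈ 0.052809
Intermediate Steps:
d = 10923 (d = (4*(-15 - 2) + 399)*33 = (4*(-17) + 399)*33 = (-68 + 399)*33 = 331*33 = 10923)
y(u, U) = sqrt(U**2 + u**2)
y(H, -529)/d = sqrt((-529)**2 + (-230)**2)/10923 = sqrt(279841 + 52900)*(1/10923) = sqrt(332741)*(1/10923) = (23*sqrt(629))*(1/10923) = 23*sqrt(629)/10923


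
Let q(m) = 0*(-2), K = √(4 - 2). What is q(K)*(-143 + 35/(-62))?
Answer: 0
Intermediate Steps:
K = √2 ≈ 1.4142
q(m) = 0
q(K)*(-143 + 35/(-62)) = 0*(-143 + 35/(-62)) = 0*(-143 + 35*(-1/62)) = 0*(-143 - 35/62) = 0*(-8901/62) = 0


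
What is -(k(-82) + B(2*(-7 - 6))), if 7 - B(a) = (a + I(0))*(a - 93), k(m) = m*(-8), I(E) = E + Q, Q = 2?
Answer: 2193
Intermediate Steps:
I(E) = 2 + E (I(E) = E + 2 = 2 + E)
k(m) = -8*m
B(a) = 7 - (-93 + a)*(2 + a) (B(a) = 7 - (a + (2 + 0))*(a - 93) = 7 - (a + 2)*(-93 + a) = 7 - (2 + a)*(-93 + a) = 7 - (-93 + a)*(2 + a))
-(k(-82) + B(2*(-7 - 6))) = -(-8*(-82) + (193 - (2*(-7 - 6))**2 + 91*(2*(-7 - 6)))) = -(656 + (193 - (2*(-13))**2 + 91*(2*(-13)))) = -(656 + (193 - 1*(-26)**2 + 91*(-26))) = -(656 + (193 - 1*676 - 2366)) = -(656 + (193 - 676 - 2366)) = -(656 - 2849) = -1*(-2193) = 2193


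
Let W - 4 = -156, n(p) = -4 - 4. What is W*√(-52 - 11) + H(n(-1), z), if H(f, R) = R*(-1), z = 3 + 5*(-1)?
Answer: 2 - 456*I*√7 ≈ 2.0 - 1206.5*I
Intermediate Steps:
n(p) = -8
z = -2 (z = 3 - 5 = -2)
H(f, R) = -R
W = -152 (W = 4 - 156 = -152)
W*√(-52 - 11) + H(n(-1), z) = -152*√(-52 - 11) - 1*(-2) = -456*I*√7 + 2 = 2 - 456*I*√7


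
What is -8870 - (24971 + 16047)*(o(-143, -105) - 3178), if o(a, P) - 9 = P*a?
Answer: -485908098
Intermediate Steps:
o(a, P) = 9 + P*a
-8870 - (24971 + 16047)*(o(-143, -105) - 3178) = -8870 - (24971 + 16047)*((9 - 105*(-143)) - 3178) = -8870 - 41018*((9 + 15015) - 3178) = -8870 - 41018*(15024 - 3178) = -8870 - 41018*11846 = -8870 - 1*485899228 = -8870 - 485899228 = -485908098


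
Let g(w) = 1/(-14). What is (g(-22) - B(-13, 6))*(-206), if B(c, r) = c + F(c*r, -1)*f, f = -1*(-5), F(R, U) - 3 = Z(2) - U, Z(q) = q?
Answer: 24617/7 ≈ 3516.7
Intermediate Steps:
g(w) = -1/14
F(R, U) = 5 - U (F(R, U) = 3 + (2 - U) = 5 - U)
f = 5
B(c, r) = 30 + c (B(c, r) = c + (5 - 1*(-1))*5 = c + (5 + 1)*5 = c + 6*5 = c + 30 = 30 + c)
(g(-22) - B(-13, 6))*(-206) = (-1/14 - (30 - 13))*(-206) = (-1/14 - 1*17)*(-206) = (-1/14 - 17)*(-206) = -239/14*(-206) = 24617/7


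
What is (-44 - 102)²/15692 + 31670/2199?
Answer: 135959881/8626677 ≈ 15.760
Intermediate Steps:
(-44 - 102)²/15692 + 31670/2199 = (-146)²*(1/15692) + 31670*(1/2199) = 21316*(1/15692) + 31670/2199 = 5329/3923 + 31670/2199 = 135959881/8626677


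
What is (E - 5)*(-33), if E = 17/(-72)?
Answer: 4147/24 ≈ 172.79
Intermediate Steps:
E = -17/72 (E = 17*(-1/72) = -17/72 ≈ -0.23611)
(E - 5)*(-33) = (-17/72 - 5)*(-33) = -377/72*(-33) = 4147/24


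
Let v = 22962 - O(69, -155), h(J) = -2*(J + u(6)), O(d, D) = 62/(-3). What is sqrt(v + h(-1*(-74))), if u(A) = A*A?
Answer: 8*sqrt(3201)/3 ≈ 150.87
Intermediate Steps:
u(A) = A**2
O(d, D) = -62/3 (O(d, D) = 62*(-1/3) = -62/3)
h(J) = -72 - 2*J (h(J) = -2*(J + 6**2) = -2*(J + 36) = -2*(36 + J) = -72 - 2*J)
v = 68948/3 (v = 22962 - 1*(-62/3) = 22962 + 62/3 = 68948/3 ≈ 22983.)
sqrt(v + h(-1*(-74))) = sqrt(68948/3 + (-72 - (-2)*(-74))) = sqrt(68948/3 + (-72 - 2*74)) = sqrt(68948/3 + (-72 - 148)) = sqrt(68948/3 - 220) = sqrt(68288/3) = 8*sqrt(3201)/3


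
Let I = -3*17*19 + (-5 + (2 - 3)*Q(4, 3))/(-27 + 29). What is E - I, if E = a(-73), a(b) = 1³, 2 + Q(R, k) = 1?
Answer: 972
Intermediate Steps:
Q(R, k) = -1 (Q(R, k) = -2 + 1 = -1)
a(b) = 1
E = 1
I = -971 (I = -3*17*19 + (-5 + (2 - 3)*(-1))/(-27 + 29) = -51*19 + (-5 - 1*(-1))/2 = -969 + (-5 + 1)*(½) = -969 - 4*½ = -969 - 2 = -971)
E - I = 1 - 1*(-971) = 1 + 971 = 972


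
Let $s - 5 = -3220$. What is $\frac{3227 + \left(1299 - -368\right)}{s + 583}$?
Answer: $- \frac{2447}{1316} \approx -1.8594$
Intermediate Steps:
$s = -3215$ ($s = 5 - 3220 = -3215$)
$\frac{3227 + \left(1299 - -368\right)}{s + 583} = \frac{3227 + \left(1299 - -368\right)}{-3215 + 583} = \frac{3227 + \left(1299 + 368\right)}{-2632} = \left(3227 + 1667\right) \left(- \frac{1}{2632}\right) = 4894 \left(- \frac{1}{2632}\right) = - \frac{2447}{1316}$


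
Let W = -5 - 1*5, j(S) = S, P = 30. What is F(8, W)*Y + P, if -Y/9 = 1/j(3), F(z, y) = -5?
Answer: 45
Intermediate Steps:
W = -10 (W = -5 - 5 = -10)
Y = -3 (Y = -9/3 = -9*1/3 = -3)
F(8, W)*Y + P = -5*(-3) + 30 = 15 + 30 = 45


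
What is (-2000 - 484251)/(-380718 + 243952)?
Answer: 486251/136766 ≈ 3.5554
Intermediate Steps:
(-2000 - 484251)/(-380718 + 243952) = -486251/(-136766) = -486251*(-1/136766) = 486251/136766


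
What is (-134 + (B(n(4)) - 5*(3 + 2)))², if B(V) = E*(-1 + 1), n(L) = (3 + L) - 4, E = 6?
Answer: 25281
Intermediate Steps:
n(L) = -1 + L
B(V) = 0 (B(V) = 6*(-1 + 1) = 6*0 = 0)
(-134 + (B(n(4)) - 5*(3 + 2)))² = (-134 + (0 - 5*(3 + 2)))² = (-134 + (0 - 5*5))² = (-134 + (0 - 25))² = (-134 - 25)² = (-159)² = 25281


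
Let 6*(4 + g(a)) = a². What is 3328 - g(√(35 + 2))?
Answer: 19955/6 ≈ 3325.8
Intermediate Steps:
g(a) = -4 + a²/6
3328 - g(√(35 + 2)) = 3328 - (-4 + (√(35 + 2))²/6) = 3328 - (-4 + (√37)²/6) = 3328 - (-4 + (⅙)*37) = 3328 - (-4 + 37/6) = 3328 - 1*13/6 = 3328 - 13/6 = 19955/6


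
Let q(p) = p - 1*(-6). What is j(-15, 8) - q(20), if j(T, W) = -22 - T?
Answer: -33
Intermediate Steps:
q(p) = 6 + p (q(p) = p + 6 = 6 + p)
j(-15, 8) - q(20) = (-22 - 1*(-15)) - (6 + 20) = (-22 + 15) - 1*26 = -7 - 26 = -33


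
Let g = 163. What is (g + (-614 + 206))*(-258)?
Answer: 63210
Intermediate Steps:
(g + (-614 + 206))*(-258) = (163 + (-614 + 206))*(-258) = (163 - 408)*(-258) = -245*(-258) = 63210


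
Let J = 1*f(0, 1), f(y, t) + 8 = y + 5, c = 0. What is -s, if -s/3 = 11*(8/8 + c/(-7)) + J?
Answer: 24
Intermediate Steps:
f(y, t) = -3 + y (f(y, t) = -8 + (y + 5) = -8 + (5 + y) = -3 + y)
J = -3 (J = 1*(-3 + 0) = 1*(-3) = -3)
s = -24 (s = -3*(11*(8/8 + 0/(-7)) - 3) = -3*(11*(8*(⅛) + 0*(-⅐)) - 3) = -3*(11*(1 + 0) - 3) = -3*(11*1 - 3) = -3*(11 - 3) = -3*8 = -24)
-s = -1*(-24) = 24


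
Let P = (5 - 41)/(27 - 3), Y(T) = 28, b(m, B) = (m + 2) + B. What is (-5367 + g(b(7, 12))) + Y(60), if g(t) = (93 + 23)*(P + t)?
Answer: -3077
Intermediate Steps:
b(m, B) = 2 + B + m (b(m, B) = (2 + m) + B = 2 + B + m)
P = -3/2 (P = -36/24 = -36*1/24 = -3/2 ≈ -1.5000)
g(t) = -174 + 116*t (g(t) = (93 + 23)*(-3/2 + t) = 116*(-3/2 + t) = -174 + 116*t)
(-5367 + g(b(7, 12))) + Y(60) = (-5367 + (-174 + 116*(2 + 12 + 7))) + 28 = (-5367 + (-174 + 116*21)) + 28 = (-5367 + (-174 + 2436)) + 28 = (-5367 + 2262) + 28 = -3105 + 28 = -3077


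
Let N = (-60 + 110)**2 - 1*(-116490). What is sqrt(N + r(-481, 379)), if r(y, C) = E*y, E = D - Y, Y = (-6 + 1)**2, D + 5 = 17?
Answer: sqrt(125243) ≈ 353.90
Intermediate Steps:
D = 12 (D = -5 + 17 = 12)
Y = 25 (Y = (-5)**2 = 25)
E = -13 (E = 12 - 1*25 = 12 - 25 = -13)
r(y, C) = -13*y
N = 118990 (N = 50**2 + 116490 = 2500 + 116490 = 118990)
sqrt(N + r(-481, 379)) = sqrt(118990 - 13*(-481)) = sqrt(118990 + 6253) = sqrt(125243)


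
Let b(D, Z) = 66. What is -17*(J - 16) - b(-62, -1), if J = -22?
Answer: 580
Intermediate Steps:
-17*(J - 16) - b(-62, -1) = -17*(-22 - 16) - 1*66 = -17*(-38) - 66 = 646 - 66 = 580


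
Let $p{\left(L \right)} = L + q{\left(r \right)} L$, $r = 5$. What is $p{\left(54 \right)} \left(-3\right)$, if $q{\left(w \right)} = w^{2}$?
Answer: $-4212$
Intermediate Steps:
$p{\left(L \right)} = 26 L$ ($p{\left(L \right)} = L + 5^{2} L = L + 25 L = 26 L$)
$p{\left(54 \right)} \left(-3\right) = 26 \cdot 54 \left(-3\right) = 1404 \left(-3\right) = -4212$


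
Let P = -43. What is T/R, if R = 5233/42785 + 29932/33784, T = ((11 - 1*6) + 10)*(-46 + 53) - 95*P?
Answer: 1514107240900/364358073 ≈ 4155.5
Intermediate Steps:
T = 4190 (T = ((11 - 1*6) + 10)*(-46 + 53) - 95*(-43) = ((11 - 6) + 10)*7 + 4085 = (5 + 10)*7 + 4085 = 15*7 + 4085 = 105 + 4085 = 4190)
R = 364358073/361362110 (R = 5233*(1/42785) + 29932*(1/33784) = 5233/42785 + 7483/8446 = 364358073/361362110 ≈ 1.0083)
T/R = 4190/(364358073/361362110) = 4190*(361362110/364358073) = 1514107240900/364358073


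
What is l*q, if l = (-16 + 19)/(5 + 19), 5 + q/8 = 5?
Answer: 0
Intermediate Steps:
q = 0 (q = -40 + 8*5 = -40 + 40 = 0)
l = 1/8 (l = 3/24 = 3*(1/24) = 1/8 ≈ 0.12500)
l*q = (1/8)*0 = 0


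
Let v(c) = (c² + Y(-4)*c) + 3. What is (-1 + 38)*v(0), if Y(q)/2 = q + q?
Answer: 111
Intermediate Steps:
Y(q) = 4*q (Y(q) = 2*(q + q) = 2*(2*q) = 4*q)
v(c) = 3 + c² - 16*c (v(c) = (c² + (4*(-4))*c) + 3 = (c² - 16*c) + 3 = 3 + c² - 16*c)
(-1 + 38)*v(0) = (-1 + 38)*(3 + 0² - 16*0) = 37*(3 + 0 + 0) = 37*3 = 111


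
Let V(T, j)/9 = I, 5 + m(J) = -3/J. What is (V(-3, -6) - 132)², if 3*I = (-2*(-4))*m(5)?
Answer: 1774224/25 ≈ 70969.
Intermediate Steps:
m(J) = -5 - 3/J
I = -224/15 (I = ((-2*(-4))*(-5 - 3/5))/3 = (8*(-5 - 3*⅕))/3 = (8*(-5 - ⅗))/3 = (8*(-28/5))/3 = (⅓)*(-224/5) = -224/15 ≈ -14.933)
V(T, j) = -672/5 (V(T, j) = 9*(-224/15) = -672/5)
(V(-3, -6) - 132)² = (-672/5 - 132)² = (-1332/5)² = 1774224/25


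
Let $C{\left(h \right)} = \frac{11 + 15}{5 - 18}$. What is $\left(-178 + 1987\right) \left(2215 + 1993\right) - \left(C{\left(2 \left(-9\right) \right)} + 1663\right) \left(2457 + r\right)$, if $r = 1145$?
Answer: $1629350$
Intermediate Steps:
$C{\left(h \right)} = -2$ ($C{\left(h \right)} = \frac{26}{-13} = 26 \left(- \frac{1}{13}\right) = -2$)
$\left(-178 + 1987\right) \left(2215 + 1993\right) - \left(C{\left(2 \left(-9\right) \right)} + 1663\right) \left(2457 + r\right) = \left(-178 + 1987\right) \left(2215 + 1993\right) - \left(-2 + 1663\right) \left(2457 + 1145\right) = 1809 \cdot 4208 - 1661 \cdot 3602 = 7612272 - 5982922 = 1629350$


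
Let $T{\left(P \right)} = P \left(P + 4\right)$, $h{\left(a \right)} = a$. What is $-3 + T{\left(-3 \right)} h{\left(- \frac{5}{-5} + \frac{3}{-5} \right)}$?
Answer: $- \frac{21}{5} \approx -4.2$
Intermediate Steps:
$T{\left(P \right)} = P \left(4 + P\right)$
$-3 + T{\left(-3 \right)} h{\left(- \frac{5}{-5} + \frac{3}{-5} \right)} = -3 + - 3 \left(4 - 3\right) \left(- \frac{5}{-5} + \frac{3}{-5}\right) = -3 + \left(-3\right) 1 \left(\left(-5\right) \left(- \frac{1}{5}\right) + 3 \left(- \frac{1}{5}\right)\right) = -3 - 3 \left(1 - \frac{3}{5}\right) = -3 - \frac{6}{5} = - \frac{21}{5}$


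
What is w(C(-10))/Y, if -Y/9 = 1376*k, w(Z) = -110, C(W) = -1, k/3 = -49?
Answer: -55/910224 ≈ -6.0425e-5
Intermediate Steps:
k = -147 (k = 3*(-49) = -147)
Y = 1820448 (Y = -12384*(-147) = -9*(-202272) = 1820448)
w(C(-10))/Y = -110/1820448 = -110*1/1820448 = -55/910224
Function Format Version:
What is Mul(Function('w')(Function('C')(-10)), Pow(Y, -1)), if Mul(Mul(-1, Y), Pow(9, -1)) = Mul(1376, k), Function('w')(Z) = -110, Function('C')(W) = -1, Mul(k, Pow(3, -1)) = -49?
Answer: Rational(-55, 910224) ≈ -6.0425e-5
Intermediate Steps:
k = -147 (k = Mul(3, -49) = -147)
Y = 1820448 (Y = Mul(-9, Mul(1376, -147)) = Mul(-9, -202272) = 1820448)
Mul(Function('w')(Function('C')(-10)), Pow(Y, -1)) = Mul(-110, Pow(1820448, -1)) = Mul(-110, Rational(1, 1820448)) = Rational(-55, 910224)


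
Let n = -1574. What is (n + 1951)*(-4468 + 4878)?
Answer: 154570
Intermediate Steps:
(n + 1951)*(-4468 + 4878) = (-1574 + 1951)*(-4468 + 4878) = 377*410 = 154570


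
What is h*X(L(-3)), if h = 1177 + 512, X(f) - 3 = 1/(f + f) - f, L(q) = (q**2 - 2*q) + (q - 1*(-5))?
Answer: -802275/34 ≈ -23596.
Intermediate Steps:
L(q) = 5 + q**2 - q (L(q) = (q**2 - 2*q) + (q + 5) = (q**2 - 2*q) + (5 + q) = 5 + q**2 - q)
X(f) = 3 + 1/(2*f) - f (X(f) = 3 + (1/(f + f) - f) = 3 + (1/(2*f) - f) = 3 + 1/(2*f) - f)
h = 1689
h*X(L(-3)) = 1689*(3 + 1/(2*(5 + (-3)**2 - 1*(-3))) - (5 + (-3)**2 - 1*(-3))) = 1689*(3 + 1/(2*(5 + 9 + 3)) - (5 + 9 + 3)) = 1689*(3 + (1/2)/17 - 1*17) = 1689*(3 + (1/2)*(1/17) - 17) = 1689*(3 + 1/34 - 17) = 1689*(-475/34) = -802275/34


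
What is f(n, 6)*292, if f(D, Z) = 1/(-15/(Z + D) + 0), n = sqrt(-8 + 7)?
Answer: -584/5 - 292*I/15 ≈ -116.8 - 19.467*I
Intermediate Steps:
n = I (n = sqrt(-1) = I ≈ 1.0*I)
f(D, Z) = -D/15 - Z/15 (f(D, Z) = 1/(-15/(D + Z) + 0) = 1/(-15/(D + Z)) = -D/15 - Z/15)
f(n, 6)*292 = (-I/15 - 1/15*6)*292 = (-I/15 - 2/5)*292 = (-2/5 - I/15)*292 = -584/5 - 292*I/15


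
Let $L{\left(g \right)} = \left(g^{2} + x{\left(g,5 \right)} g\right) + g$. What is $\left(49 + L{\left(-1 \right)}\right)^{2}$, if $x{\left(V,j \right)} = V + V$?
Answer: $2601$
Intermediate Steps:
$x{\left(V,j \right)} = 2 V$
$L{\left(g \right)} = g + 3 g^{2}$ ($L{\left(g \right)} = \left(g^{2} + 2 g g\right) + g = \left(g^{2} + 2 g^{2}\right) + g = 3 g^{2} + g = g + 3 g^{2}$)
$\left(49 + L{\left(-1 \right)}\right)^{2} = \left(49 - \left(1 + 3 \left(-1\right)\right)\right)^{2} = \left(49 - \left(1 - 3\right)\right)^{2} = \left(49 - -2\right)^{2} = \left(49 + 2\right)^{2} = 51^{2} = 2601$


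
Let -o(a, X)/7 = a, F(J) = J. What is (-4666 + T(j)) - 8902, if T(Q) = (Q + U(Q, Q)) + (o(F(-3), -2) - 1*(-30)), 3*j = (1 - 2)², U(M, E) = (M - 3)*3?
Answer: -40574/3 ≈ -13525.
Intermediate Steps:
U(M, E) = -9 + 3*M (U(M, E) = (-3 + M)*3 = -9 + 3*M)
o(a, X) = -7*a
j = ⅓ (j = (1 - 2)²/3 = (⅓)*(-1)² = (⅓)*1 = ⅓ ≈ 0.33333)
T(Q) = 42 + 4*Q (T(Q) = (Q + (-9 + 3*Q)) + (-7*(-3) - 1*(-30)) = (-9 + 4*Q) + (21 + 30) = (-9 + 4*Q) + 51 = 42 + 4*Q)
(-4666 + T(j)) - 8902 = (-4666 + (42 + 4*(⅓))) - 8902 = (-4666 + (42 + 4/3)) - 8902 = (-4666 + 130/3) - 8902 = -13868/3 - 8902 = -40574/3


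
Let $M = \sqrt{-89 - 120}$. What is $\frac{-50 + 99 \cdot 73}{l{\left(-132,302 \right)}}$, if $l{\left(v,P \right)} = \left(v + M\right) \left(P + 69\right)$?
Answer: $- \frac{86124}{594713} - \frac{7177 i \sqrt{209}}{6541843} \approx -0.14482 - 0.01586 i$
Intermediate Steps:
$M = i \sqrt{209}$ ($M = \sqrt{-209} = i \sqrt{209} \approx 14.457 i$)
$l{\left(v,P \right)} = \left(69 + P\right) \left(v + i \sqrt{209}\right)$ ($l{\left(v,P \right)} = \left(v + i \sqrt{209}\right) \left(P + 69\right) = \left(v + i \sqrt{209}\right) \left(69 + P\right) = \left(69 + P\right) \left(v + i \sqrt{209}\right)$)
$\frac{-50 + 99 \cdot 73}{l{\left(-132,302 \right)}} = \frac{-50 + 99 \cdot 73}{69 \left(-132\right) + 302 \left(-132\right) + 69 i \sqrt{209} + i 302 \sqrt{209}} = \frac{-50 + 7227}{-9108 - 39864 + 69 i \sqrt{209} + 302 i \sqrt{209}} = \frac{7177}{-48972 + 371 i \sqrt{209}}$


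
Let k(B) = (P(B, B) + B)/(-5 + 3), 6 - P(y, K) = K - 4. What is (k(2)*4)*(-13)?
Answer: 260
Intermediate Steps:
P(y, K) = 10 - K (P(y, K) = 6 - (K - 4) = 6 - (-4 + K) = 6 + (4 - K) = 10 - K)
k(B) = -5 (k(B) = ((10 - B) + B)/(-5 + 3) = 10/(-2) = 10*(-½) = -5)
(k(2)*4)*(-13) = -5*4*(-13) = -20*(-13) = 260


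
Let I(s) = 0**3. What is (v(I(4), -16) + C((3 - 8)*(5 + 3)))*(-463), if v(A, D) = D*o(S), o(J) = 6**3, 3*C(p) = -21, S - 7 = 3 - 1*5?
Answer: 1603369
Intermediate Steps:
S = 5 (S = 7 + (3 - 1*5) = 7 + (3 - 5) = 7 - 2 = 5)
C(p) = -7 (C(p) = (1/3)*(-21) = -7)
o(J) = 216
I(s) = 0
v(A, D) = 216*D (v(A, D) = D*216 = 216*D)
(v(I(4), -16) + C((3 - 8)*(5 + 3)))*(-463) = (216*(-16) - 7)*(-463) = (-3456 - 7)*(-463) = -3463*(-463) = 1603369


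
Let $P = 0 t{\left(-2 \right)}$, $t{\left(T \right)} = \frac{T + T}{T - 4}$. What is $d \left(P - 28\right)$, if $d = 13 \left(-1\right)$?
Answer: $364$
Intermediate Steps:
$d = -13$
$t{\left(T \right)} = \frac{2 T}{-4 + T}$
$P = 0$ ($P = 0 \cdot 2 \left(-2\right) \frac{1}{-4 - 2} = 0 \cdot 2 \left(-2\right) \frac{1}{-6} = 0 \cdot 2 \left(-2\right) \left(- \frac{1}{6}\right) = 0 \cdot \frac{2}{3} = 0$)
$d \left(P - 28\right) = - 13 \left(0 - 28\right) = \left(-13\right) \left(-28\right) = 364$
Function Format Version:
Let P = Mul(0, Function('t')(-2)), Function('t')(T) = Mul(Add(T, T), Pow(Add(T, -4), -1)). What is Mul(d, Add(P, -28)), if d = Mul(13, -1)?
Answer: 364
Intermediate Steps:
d = -13
Function('t')(T) = Mul(2, T, Pow(Add(-4, T), -1)) (Function('t')(T) = Mul(Mul(2, T), Pow(Add(-4, T), -1)) = Mul(2, T, Pow(Add(-4, T), -1)))
P = 0 (P = Mul(0, Mul(2, -2, Pow(Add(-4, -2), -1))) = Mul(0, Mul(2, -2, Pow(-6, -1))) = Mul(0, Mul(2, -2, Rational(-1, 6))) = Mul(0, Rational(2, 3)) = 0)
Mul(d, Add(P, -28)) = Mul(-13, Add(0, -28)) = Mul(-13, -28) = 364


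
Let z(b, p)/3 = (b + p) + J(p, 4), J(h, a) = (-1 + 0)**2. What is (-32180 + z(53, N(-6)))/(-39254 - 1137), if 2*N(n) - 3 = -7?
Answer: 32024/40391 ≈ 0.79285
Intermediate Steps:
N(n) = -2 (N(n) = 3/2 + (1/2)*(-7) = 3/2 - 7/2 = -2)
J(h, a) = 1 (J(h, a) = (-1)**2 = 1)
z(b, p) = 3 + 3*b + 3*p (z(b, p) = 3*((b + p) + 1) = 3*(1 + b + p) = 3 + 3*b + 3*p)
(-32180 + z(53, N(-6)))/(-39254 - 1137) = (-32180 + (3 + 3*53 + 3*(-2)))/(-39254 - 1137) = (-32180 + (3 + 159 - 6))/(-40391) = (-32180 + 156)*(-1/40391) = -32024*(-1/40391) = 32024/40391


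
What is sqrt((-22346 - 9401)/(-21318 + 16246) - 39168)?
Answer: I*sqrt(62965186633)/1268 ≈ 197.89*I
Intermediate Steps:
sqrt((-22346 - 9401)/(-21318 + 16246) - 39168) = sqrt(-31747/(-5072) - 39168) = sqrt(-31747*(-1/5072) - 39168) = sqrt(31747/5072 - 39168) = sqrt(-198628349/5072) = I*sqrt(62965186633)/1268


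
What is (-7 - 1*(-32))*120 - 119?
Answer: 2881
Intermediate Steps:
(-7 - 1*(-32))*120 - 119 = (-7 + 32)*120 - 119 = 25*120 - 119 = 3000 - 119 = 2881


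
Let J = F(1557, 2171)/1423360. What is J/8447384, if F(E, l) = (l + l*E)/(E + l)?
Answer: 1691209/22412118065807360 ≈ 7.5460e-11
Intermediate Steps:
F(E, l) = (l + E*l)/(E + l)
J = 1691209/2653143040 (J = (2171*(1 + 1557)/(1557 + 2171))/1423360 = (2171*1558/3728)*(1/1423360) = (2171*(1/3728)*1558)*(1/1423360) = (1691209/1864)*(1/1423360) = 1691209/2653143040 ≈ 0.00063744)
J/8447384 = (1691209/2653143040)/8447384 = (1691209/2653143040)*(1/8447384) = 1691209/22412118065807360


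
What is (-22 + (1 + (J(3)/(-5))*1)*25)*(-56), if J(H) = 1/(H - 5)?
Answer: -308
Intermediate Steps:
J(H) = 1/(-5 + H)
(-22 + (1 + (J(3)/(-5))*1)*25)*(-56) = (-22 + (1 + (1/((-5 + 3)*(-5)))*1)*25)*(-56) = (-22 + (1 + (-⅕/(-2))*1)*25)*(-56) = (-22 + (1 - ½*(-⅕)*1)*25)*(-56) = (-22 + (1 + (⅒)*1)*25)*(-56) = (-22 + (1 + ⅒)*25)*(-56) = (-22 + (11/10)*25)*(-56) = (-22 + 55/2)*(-56) = (11/2)*(-56) = -308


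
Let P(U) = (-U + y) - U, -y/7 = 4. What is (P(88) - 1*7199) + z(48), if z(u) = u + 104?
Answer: -7251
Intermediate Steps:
y = -28 (y = -7*4 = -28)
z(u) = 104 + u
P(U) = -28 - 2*U (P(U) = (-U - 28) - U = (-28 - U) - U = -28 - 2*U)
(P(88) - 1*7199) + z(48) = ((-28 - 2*88) - 1*7199) + (104 + 48) = ((-28 - 176) - 7199) + 152 = (-204 - 7199) + 152 = -7403 + 152 = -7251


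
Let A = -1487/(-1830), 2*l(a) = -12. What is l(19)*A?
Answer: -1487/305 ≈ -4.8754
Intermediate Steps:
l(a) = -6 (l(a) = (1/2)*(-12) = -6)
A = 1487/1830 (A = -1487*(-1/1830) = 1487/1830 ≈ 0.81257)
l(19)*A = -6*1487/1830 = -1487/305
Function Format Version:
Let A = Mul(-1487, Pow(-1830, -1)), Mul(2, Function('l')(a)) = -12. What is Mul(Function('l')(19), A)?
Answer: Rational(-1487, 305) ≈ -4.8754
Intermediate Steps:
Function('l')(a) = -6 (Function('l')(a) = Mul(Rational(1, 2), -12) = -6)
A = Rational(1487, 1830) (A = Mul(-1487, Rational(-1, 1830)) = Rational(1487, 1830) ≈ 0.81257)
Mul(Function('l')(19), A) = Mul(-6, Rational(1487, 1830)) = Rational(-1487, 305)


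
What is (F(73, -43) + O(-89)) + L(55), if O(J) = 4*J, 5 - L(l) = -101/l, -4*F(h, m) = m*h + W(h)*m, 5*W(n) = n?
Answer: 65179/110 ≈ 592.54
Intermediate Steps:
W(n) = n/5
F(h, m) = -3*h*m/10 (F(h, m) = -(m*h + (h/5)*m)/4 = -(h*m + h*m/5)/4 = -3*h*m/10)
L(l) = 5 + 101/l (L(l) = 5 - (-101)/l = 5 + 101/l)
(F(73, -43) + O(-89)) + L(55) = (-3/10*73*(-43) + 4*(-89)) + (5 + 101/55) = (9417/10 - 356) + (5 + 101*(1/55)) = 5857/10 + (5 + 101/55) = 5857/10 + 376/55 = 65179/110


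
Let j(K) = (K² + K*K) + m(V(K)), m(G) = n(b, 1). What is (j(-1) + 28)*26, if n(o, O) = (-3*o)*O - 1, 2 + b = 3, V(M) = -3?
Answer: 676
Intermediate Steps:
b = 1 (b = -2 + 3 = 1)
n(o, O) = -1 - 3*O*o (n(o, O) = -3*O*o - 1 = -1 - 3*O*o)
m(G) = -4 (m(G) = -1 - 3*1*1 = -1 - 3 = -4)
j(K) = -4 + 2*K² (j(K) = (K² + K*K) - 4 = (K² + K²) - 4 = 2*K² - 4 = -4 + 2*K²)
(j(-1) + 28)*26 = ((-4 + 2*(-1)²) + 28)*26 = ((-4 + 2*1) + 28)*26 = ((-4 + 2) + 28)*26 = (-2 + 28)*26 = 26*26 = 676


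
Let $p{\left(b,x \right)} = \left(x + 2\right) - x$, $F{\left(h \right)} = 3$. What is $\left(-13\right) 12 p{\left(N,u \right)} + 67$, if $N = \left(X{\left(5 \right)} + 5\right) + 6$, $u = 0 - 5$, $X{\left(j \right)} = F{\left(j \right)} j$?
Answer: $-245$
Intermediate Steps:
$X{\left(j \right)} = 3 j$
$u = -5$
$N = 26$ ($N = \left(3 \cdot 5 + 5\right) + 6 = \left(15 + 5\right) + 6 = 20 + 6 = 26$)
$p{\left(b,x \right)} = 2$ ($p{\left(b,x \right)} = \left(2 + x\right) - x = 2$)
$\left(-13\right) 12 p{\left(N,u \right)} + 67 = \left(-13\right) 12 \cdot 2 + 67 = \left(-156\right) 2 + 67 = -312 + 67 = -245$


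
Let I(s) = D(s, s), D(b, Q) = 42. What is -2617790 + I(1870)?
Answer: -2617748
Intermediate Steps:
I(s) = 42
-2617790 + I(1870) = -2617790 + 42 = -2617748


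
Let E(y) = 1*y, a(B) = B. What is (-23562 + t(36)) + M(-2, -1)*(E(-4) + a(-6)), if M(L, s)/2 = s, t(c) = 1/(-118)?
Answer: -2777957/118 ≈ -23542.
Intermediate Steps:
E(y) = y
t(c) = -1/118
M(L, s) = 2*s
(-23562 + t(36)) + M(-2, -1)*(E(-4) + a(-6)) = (-23562 - 1/118) + (2*(-1))*(-4 - 6) = -2780317/118 - 2*(-10) = -2780317/118 + 20 = -2777957/118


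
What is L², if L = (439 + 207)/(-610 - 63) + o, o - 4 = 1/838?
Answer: 2941983078841/318066672676 ≈ 9.2496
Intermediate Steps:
o = 3353/838 (o = 4 + 1/838 = 3353/838 ≈ 4.0012)
L = 1715221/563974 (L = (439 + 207)/(-610 - 63) + 3353/838 = 646/(-673) + 3353/838 = 646*(-1/673) + 3353/838 = -646/673 + 3353/838 = 1715221/563974 ≈ 3.0413)
L² = (1715221/563974)² = 2941983078841/318066672676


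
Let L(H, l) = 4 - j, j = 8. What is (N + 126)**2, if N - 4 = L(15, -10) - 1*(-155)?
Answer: 78961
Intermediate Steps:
L(H, l) = -4 (L(H, l) = 4 - 1*8 = 4 - 8 = -4)
N = 155 (N = 4 + (-4 - 1*(-155)) = 4 + (-4 + 155) = 4 + 151 = 155)
(N + 126)**2 = (155 + 126)**2 = 281**2 = 78961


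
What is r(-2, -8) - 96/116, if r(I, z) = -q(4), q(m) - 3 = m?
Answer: -227/29 ≈ -7.8276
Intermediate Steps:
q(m) = 3 + m
r(I, z) = -7 (r(I, z) = -(3 + 4) = -1*7 = -7)
r(-2, -8) - 96/116 = -7 - 96/116 = -7 - 96*1/116 = -7 - 24/29 = -227/29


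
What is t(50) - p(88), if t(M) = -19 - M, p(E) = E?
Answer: -157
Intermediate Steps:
t(50) - p(88) = (-19 - 1*50) - 1*88 = (-19 - 50) - 88 = -69 - 88 = -157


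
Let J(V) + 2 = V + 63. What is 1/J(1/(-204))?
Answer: 204/12443 ≈ 0.016395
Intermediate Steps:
J(V) = 61 + V (J(V) = -2 + (V + 63) = -2 + (63 + V) = 61 + V)
1/J(1/(-204)) = 1/(61 + 1/(-204)) = 1/(61 - 1/204) = 1/(12443/204) = 204/12443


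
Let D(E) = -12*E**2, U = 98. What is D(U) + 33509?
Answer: -81739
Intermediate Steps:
D(U) + 33509 = -12*98**2 + 33509 = -12*9604 + 33509 = -115248 + 33509 = -81739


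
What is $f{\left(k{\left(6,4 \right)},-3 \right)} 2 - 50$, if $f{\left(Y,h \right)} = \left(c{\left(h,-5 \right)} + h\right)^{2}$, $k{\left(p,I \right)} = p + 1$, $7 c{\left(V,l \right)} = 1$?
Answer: $- \frac{1650}{49} \approx -33.673$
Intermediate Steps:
$c{\left(V,l \right)} = \frac{1}{7}$ ($c{\left(V,l \right)} = \frac{1}{7} \cdot 1 = \frac{1}{7}$)
$k{\left(p,I \right)} = 1 + p$
$f{\left(Y,h \right)} = \left(\frac{1}{7} + h\right)^{2}$
$f{\left(k{\left(6,4 \right)},-3 \right)} 2 - 50 = \frac{\left(1 + 7 \left(-3\right)\right)^{2}}{49} \cdot 2 - 50 = \frac{\left(1 - 21\right)^{2}}{49} \cdot 2 - 50 = \frac{\left(-20\right)^{2}}{49} \cdot 2 - 50 = \frac{1}{49} \cdot 400 \cdot 2 - 50 = \frac{400}{49} \cdot 2 - 50 = \frac{800}{49} - 50 = - \frac{1650}{49}$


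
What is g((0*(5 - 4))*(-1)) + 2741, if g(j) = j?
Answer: 2741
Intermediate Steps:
g((0*(5 - 4))*(-1)) + 2741 = (0*(5 - 4))*(-1) + 2741 = (0*1)*(-1) + 2741 = 0*(-1) + 2741 = 0 + 2741 = 2741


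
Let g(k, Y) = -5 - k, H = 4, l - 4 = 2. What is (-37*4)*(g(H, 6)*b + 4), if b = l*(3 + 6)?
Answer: 71336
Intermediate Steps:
l = 6 (l = 4 + 2 = 6)
b = 54 (b = 6*(3 + 6) = 6*9 = 54)
(-37*4)*(g(H, 6)*b + 4) = (-37*4)*((-5 - 1*4)*54 + 4) = -148*((-5 - 4)*54 + 4) = -148*(-9*54 + 4) = -148*(-486 + 4) = -148*(-482) = 71336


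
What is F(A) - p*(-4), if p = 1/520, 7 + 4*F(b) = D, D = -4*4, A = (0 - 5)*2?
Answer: -1493/260 ≈ -5.7423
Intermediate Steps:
A = -10 (A = -5*2 = -10)
D = -16
F(b) = -23/4 (F(b) = -7/4 + (1/4)*(-16) = -7/4 - 4 = -23/4)
p = 1/520 ≈ 0.0019231
F(A) - p*(-4) = -23/4 - (-4)/520 = -23/4 - 1*(-1/130) = -23/4 + 1/130 = -1493/260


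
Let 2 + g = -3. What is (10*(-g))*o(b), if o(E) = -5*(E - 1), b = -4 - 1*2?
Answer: 1750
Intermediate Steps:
g = -5 (g = -2 - 3 = -5)
b = -6 (b = -4 - 2 = -6)
o(E) = 5 - 5*E (o(E) = -5*(-1 + E) = 5 - 5*E)
(10*(-g))*o(b) = (10*(-1*(-5)))*(5 - 5*(-6)) = (10*5)*(5 + 30) = 50*35 = 1750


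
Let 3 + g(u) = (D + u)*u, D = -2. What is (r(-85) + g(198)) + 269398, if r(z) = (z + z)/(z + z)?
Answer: 308204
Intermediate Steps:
r(z) = 1 (r(z) = (2*z)/((2*z)) = (2*z)*(1/(2*z)) = 1)
g(u) = -3 + u*(-2 + u) (g(u) = -3 + (-2 + u)*u = -3 + u*(-2 + u))
(r(-85) + g(198)) + 269398 = (1 + (-3 + 198² - 2*198)) + 269398 = (1 + (-3 + 39204 - 396)) + 269398 = (1 + 38805) + 269398 = 38806 + 269398 = 308204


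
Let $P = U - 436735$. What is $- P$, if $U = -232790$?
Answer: $669525$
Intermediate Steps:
$P = -669525$ ($P = -232790 - 436735 = -669525$)
$- P = \left(-1\right) \left(-669525\right) = 669525$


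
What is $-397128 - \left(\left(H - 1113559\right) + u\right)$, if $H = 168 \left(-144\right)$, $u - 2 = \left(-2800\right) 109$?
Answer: $1045821$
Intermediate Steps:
$u = -305198$ ($u = 2 - 305200 = -305198$)
$H = -24192$
$-397128 - \left(\left(H - 1113559\right) + u\right) = -397128 - \left(\left(-24192 - 1113559\right) - 305198\right) = -397128 - \left(-1137751 - 305198\right) = -397128 - -1442949 = -397128 + 1442949 = 1045821$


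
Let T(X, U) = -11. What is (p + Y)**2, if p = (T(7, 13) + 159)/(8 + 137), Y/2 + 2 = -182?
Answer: 2831516944/21025 ≈ 1.3467e+5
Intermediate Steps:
Y = -368 (Y = -4 + 2*(-182) = -4 - 364 = -368)
p = 148/145 (p = (-11 + 159)/(8 + 137) = 148/145 ≈ 1.0207)
(p + Y)**2 = (148/145 - 368)**2 = (-53212/145)**2 = 2831516944/21025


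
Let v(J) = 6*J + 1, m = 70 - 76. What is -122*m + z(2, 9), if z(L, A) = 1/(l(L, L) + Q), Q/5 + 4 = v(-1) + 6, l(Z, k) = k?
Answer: 9515/13 ≈ 731.92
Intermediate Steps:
m = -6
v(J) = 1 + 6*J
Q = -15 (Q = -20 + 5*((1 + 6*(-1)) + 6) = -20 + 5*((1 - 6) + 6) = -20 + 5*(-5 + 6) = -20 + 5*1 = -20 + 5 = -15)
z(L, A) = 1/(-15 + L) (z(L, A) = 1/(L - 15) = 1/(-15 + L))
-122*m + z(2, 9) = -122*(-6) + 1/(-15 + 2) = 732 + 1/(-13) = 732 - 1/13 = 9515/13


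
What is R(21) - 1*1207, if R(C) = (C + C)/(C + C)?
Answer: -1206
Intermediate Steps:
R(C) = 1 (R(C) = (2*C)/((2*C)) = (2*C)*(1/(2*C)) = 1)
R(21) - 1*1207 = 1 - 1*1207 = 1 - 1207 = -1206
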